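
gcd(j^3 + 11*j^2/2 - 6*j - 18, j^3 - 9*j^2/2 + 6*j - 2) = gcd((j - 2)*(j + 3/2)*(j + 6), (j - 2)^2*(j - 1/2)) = j - 2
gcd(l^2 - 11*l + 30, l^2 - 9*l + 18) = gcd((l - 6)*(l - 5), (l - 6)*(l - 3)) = l - 6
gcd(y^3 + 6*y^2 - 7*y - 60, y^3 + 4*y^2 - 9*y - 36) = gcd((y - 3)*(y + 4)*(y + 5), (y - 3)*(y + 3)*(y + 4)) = y^2 + y - 12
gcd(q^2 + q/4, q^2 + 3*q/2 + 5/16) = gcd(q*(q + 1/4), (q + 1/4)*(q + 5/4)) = q + 1/4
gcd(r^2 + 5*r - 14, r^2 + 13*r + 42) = r + 7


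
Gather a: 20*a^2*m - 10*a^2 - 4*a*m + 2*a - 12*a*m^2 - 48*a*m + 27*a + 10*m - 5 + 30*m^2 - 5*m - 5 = a^2*(20*m - 10) + a*(-12*m^2 - 52*m + 29) + 30*m^2 + 5*m - 10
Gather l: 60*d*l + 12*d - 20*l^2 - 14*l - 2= 12*d - 20*l^2 + l*(60*d - 14) - 2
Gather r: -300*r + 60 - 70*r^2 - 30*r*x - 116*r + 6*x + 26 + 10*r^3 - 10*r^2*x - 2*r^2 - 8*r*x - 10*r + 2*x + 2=10*r^3 + r^2*(-10*x - 72) + r*(-38*x - 426) + 8*x + 88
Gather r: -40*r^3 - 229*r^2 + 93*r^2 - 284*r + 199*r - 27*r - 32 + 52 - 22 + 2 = -40*r^3 - 136*r^2 - 112*r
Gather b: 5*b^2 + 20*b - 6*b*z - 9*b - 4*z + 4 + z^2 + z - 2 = 5*b^2 + b*(11 - 6*z) + z^2 - 3*z + 2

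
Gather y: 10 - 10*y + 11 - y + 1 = 22 - 11*y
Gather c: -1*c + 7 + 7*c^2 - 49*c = 7*c^2 - 50*c + 7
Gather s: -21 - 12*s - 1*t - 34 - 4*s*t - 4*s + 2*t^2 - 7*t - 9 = s*(-4*t - 16) + 2*t^2 - 8*t - 64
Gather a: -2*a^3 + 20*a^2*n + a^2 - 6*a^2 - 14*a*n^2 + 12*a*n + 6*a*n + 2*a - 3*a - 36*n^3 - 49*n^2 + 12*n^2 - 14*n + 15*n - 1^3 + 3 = -2*a^3 + a^2*(20*n - 5) + a*(-14*n^2 + 18*n - 1) - 36*n^3 - 37*n^2 + n + 2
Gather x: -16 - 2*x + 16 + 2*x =0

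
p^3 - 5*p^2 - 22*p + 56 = (p - 7)*(p - 2)*(p + 4)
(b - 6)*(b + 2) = b^2 - 4*b - 12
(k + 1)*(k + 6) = k^2 + 7*k + 6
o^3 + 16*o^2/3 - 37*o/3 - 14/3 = (o - 2)*(o + 1/3)*(o + 7)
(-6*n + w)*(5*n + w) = -30*n^2 - n*w + w^2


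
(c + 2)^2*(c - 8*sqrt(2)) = c^3 - 8*sqrt(2)*c^2 + 4*c^2 - 32*sqrt(2)*c + 4*c - 32*sqrt(2)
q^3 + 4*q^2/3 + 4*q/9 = q*(q + 2/3)^2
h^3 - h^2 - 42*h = h*(h - 7)*(h + 6)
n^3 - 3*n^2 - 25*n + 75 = (n - 5)*(n - 3)*(n + 5)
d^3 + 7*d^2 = d^2*(d + 7)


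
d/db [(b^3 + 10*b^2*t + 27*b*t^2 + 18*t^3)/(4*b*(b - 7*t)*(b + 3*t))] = t*(-7*b^2 - 6*b*t + 21*t^2)/(2*b^2*(b^2 - 14*b*t + 49*t^2))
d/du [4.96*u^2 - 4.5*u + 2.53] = 9.92*u - 4.5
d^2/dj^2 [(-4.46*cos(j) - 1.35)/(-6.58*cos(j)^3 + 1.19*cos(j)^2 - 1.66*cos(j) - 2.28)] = (((4.46*cos(j) + 1.35)*(6.595*cos(j) - 2.38*cos(2*j) + 14.805*cos(3*j)) + (-176.0808*cos(j)^2 + 21.2296*cos(j) - 14.8072)*sin(j)^2)*(6.58*cos(j)^3 - 1.19*cos(j)^2 + 1.66*cos(j) + 2.28) + (4085.0032*cos(j) + 1236.492)*(0.922429906542056*sin(j)^2 + 0.111214953271028*cos(j) - 1.0)^2*sin(j)^2 - 4.46*(6.58*cos(j)^3 - 1.19*cos(j)^2 + 1.66*cos(j) + 2.28)^2*cos(j))/(6.58*cos(j)^3 - 1.19*cos(j)^2 + 1.66*cos(j) + 2.28)^3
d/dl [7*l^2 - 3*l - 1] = 14*l - 3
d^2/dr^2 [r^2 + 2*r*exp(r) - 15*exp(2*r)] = 2*r*exp(r) - 60*exp(2*r) + 4*exp(r) + 2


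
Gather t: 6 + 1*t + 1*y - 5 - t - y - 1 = 0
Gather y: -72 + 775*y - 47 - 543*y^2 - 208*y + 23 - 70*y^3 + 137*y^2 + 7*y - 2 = -70*y^3 - 406*y^2 + 574*y - 98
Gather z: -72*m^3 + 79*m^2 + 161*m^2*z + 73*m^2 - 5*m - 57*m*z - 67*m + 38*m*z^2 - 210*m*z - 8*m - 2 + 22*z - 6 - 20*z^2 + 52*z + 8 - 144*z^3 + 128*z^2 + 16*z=-72*m^3 + 152*m^2 - 80*m - 144*z^3 + z^2*(38*m + 108) + z*(161*m^2 - 267*m + 90)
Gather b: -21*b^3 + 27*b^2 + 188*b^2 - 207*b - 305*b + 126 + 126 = -21*b^3 + 215*b^2 - 512*b + 252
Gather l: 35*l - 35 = 35*l - 35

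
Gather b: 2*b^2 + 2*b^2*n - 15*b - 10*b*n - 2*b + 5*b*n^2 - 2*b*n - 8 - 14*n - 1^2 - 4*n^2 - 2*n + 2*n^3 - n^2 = b^2*(2*n + 2) + b*(5*n^2 - 12*n - 17) + 2*n^3 - 5*n^2 - 16*n - 9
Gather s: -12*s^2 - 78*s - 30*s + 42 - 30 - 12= -12*s^2 - 108*s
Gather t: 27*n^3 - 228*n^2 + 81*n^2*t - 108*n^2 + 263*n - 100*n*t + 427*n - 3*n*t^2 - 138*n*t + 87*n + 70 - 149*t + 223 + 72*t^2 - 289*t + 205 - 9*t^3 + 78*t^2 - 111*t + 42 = 27*n^3 - 336*n^2 + 777*n - 9*t^3 + t^2*(150 - 3*n) + t*(81*n^2 - 238*n - 549) + 540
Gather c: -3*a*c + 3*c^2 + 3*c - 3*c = -3*a*c + 3*c^2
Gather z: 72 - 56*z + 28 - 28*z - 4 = 96 - 84*z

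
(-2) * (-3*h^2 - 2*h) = 6*h^2 + 4*h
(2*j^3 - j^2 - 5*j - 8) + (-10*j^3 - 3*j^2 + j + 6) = -8*j^3 - 4*j^2 - 4*j - 2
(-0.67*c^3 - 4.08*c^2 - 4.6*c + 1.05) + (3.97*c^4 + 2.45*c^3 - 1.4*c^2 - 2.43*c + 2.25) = 3.97*c^4 + 1.78*c^3 - 5.48*c^2 - 7.03*c + 3.3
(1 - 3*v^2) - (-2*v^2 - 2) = 3 - v^2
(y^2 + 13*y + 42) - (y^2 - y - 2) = 14*y + 44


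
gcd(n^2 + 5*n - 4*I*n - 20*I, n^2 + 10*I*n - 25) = 1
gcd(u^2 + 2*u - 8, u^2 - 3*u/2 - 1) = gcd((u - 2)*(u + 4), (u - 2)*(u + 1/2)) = u - 2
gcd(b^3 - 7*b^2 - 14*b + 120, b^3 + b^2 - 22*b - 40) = b^2 - b - 20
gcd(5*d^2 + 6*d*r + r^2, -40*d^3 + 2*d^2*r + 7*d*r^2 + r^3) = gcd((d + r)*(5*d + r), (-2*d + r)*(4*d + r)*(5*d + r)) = 5*d + r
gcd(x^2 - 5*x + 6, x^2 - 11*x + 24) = x - 3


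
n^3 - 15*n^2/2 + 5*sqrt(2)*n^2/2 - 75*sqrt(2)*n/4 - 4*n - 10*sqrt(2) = (n - 8)*(n + 1/2)*(n + 5*sqrt(2)/2)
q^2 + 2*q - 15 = (q - 3)*(q + 5)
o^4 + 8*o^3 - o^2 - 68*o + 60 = (o - 2)*(o - 1)*(o + 5)*(o + 6)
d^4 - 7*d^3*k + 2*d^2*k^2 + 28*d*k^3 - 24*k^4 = (d - 6*k)*(d - 2*k)*(d - k)*(d + 2*k)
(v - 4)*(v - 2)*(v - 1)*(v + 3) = v^4 - 4*v^3 - 7*v^2 + 34*v - 24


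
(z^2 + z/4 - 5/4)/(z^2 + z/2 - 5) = (4*z^2 + z - 5)/(2*(2*z^2 + z - 10))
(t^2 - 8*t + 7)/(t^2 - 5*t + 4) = (t - 7)/(t - 4)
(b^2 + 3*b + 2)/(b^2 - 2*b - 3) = (b + 2)/(b - 3)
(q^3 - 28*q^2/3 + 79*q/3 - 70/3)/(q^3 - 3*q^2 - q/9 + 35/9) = 3*(q^2 - 7*q + 10)/(3*q^2 - 2*q - 5)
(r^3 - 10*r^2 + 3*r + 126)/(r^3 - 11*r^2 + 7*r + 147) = (r - 6)/(r - 7)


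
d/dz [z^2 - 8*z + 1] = 2*z - 8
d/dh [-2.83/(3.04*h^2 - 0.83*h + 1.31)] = (17.2064*h - 2.3489)/(3.04*h^2 - 0.83*h + 1.31)^2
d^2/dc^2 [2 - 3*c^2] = -6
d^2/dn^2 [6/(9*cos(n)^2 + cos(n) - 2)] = 6*(-324*sin(n)^4 + 235*sin(n)^2 + 127*cos(n)/4 - 27*cos(3*n)/4 + 127)/(-9*sin(n)^2 + cos(n) + 7)^3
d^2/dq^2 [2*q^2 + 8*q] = 4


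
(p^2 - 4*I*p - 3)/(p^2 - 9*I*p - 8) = (p - 3*I)/(p - 8*I)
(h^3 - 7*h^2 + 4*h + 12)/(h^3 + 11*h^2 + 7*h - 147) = (h^3 - 7*h^2 + 4*h + 12)/(h^3 + 11*h^2 + 7*h - 147)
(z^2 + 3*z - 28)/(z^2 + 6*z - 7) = (z - 4)/(z - 1)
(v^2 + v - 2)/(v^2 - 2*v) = (v^2 + v - 2)/(v*(v - 2))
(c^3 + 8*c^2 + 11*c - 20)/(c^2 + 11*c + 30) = (c^2 + 3*c - 4)/(c + 6)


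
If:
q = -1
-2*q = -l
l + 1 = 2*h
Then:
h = -1/2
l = -2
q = -1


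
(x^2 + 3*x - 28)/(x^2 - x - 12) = (x + 7)/(x + 3)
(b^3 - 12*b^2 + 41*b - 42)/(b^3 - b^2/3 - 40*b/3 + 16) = 3*(b^2 - 9*b + 14)/(3*b^2 + 8*b - 16)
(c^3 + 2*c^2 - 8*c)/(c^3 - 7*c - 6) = c*(-c^2 - 2*c + 8)/(-c^3 + 7*c + 6)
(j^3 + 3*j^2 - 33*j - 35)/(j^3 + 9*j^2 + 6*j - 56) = (j^2 - 4*j - 5)/(j^2 + 2*j - 8)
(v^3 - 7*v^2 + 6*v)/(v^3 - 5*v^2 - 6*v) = (v - 1)/(v + 1)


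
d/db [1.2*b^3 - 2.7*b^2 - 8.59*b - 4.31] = 3.6*b^2 - 5.4*b - 8.59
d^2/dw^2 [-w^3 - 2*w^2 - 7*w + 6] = -6*w - 4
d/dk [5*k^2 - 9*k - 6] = 10*k - 9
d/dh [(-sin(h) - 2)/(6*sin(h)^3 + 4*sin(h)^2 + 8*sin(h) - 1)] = (12*sin(h)^3 + 40*sin(h)^2 + 16*sin(h) + 17)*cos(h)/(6*sin(h)^3 + 4*sin(h)^2 + 8*sin(h) - 1)^2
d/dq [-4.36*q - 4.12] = -4.36000000000000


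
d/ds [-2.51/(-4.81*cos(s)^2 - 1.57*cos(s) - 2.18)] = (24.1462*cos(s) + 3.9407)*sin(s)/(4.81*cos(s)^2 + 1.57*cos(s) + 2.18)^2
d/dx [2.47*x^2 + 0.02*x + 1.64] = 4.94*x + 0.02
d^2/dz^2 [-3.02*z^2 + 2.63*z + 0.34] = -6.04000000000000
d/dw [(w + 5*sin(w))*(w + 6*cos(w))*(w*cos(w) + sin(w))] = -(w + 5*sin(w))*(w + 6*cos(w))*(w*sin(w) - 2*cos(w)) - (w + 5*sin(w))*(w*cos(w) + sin(w))*(6*sin(w) - 1) + (w + 6*cos(w))*(w*cos(w) + sin(w))*(5*cos(w) + 1)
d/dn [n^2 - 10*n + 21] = 2*n - 10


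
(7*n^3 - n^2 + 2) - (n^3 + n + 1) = 6*n^3 - n^2 - n + 1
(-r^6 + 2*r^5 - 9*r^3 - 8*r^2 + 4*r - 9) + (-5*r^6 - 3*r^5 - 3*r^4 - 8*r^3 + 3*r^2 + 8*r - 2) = -6*r^6 - r^5 - 3*r^4 - 17*r^3 - 5*r^2 + 12*r - 11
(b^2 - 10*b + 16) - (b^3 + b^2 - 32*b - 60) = -b^3 + 22*b + 76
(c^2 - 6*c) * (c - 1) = c^3 - 7*c^2 + 6*c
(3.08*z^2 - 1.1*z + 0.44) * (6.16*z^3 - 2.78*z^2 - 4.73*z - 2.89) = 18.9728*z^5 - 15.3384*z^4 - 8.8*z^3 - 4.9214*z^2 + 1.0978*z - 1.2716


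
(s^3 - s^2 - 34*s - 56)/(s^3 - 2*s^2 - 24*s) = (s^2 - 5*s - 14)/(s*(s - 6))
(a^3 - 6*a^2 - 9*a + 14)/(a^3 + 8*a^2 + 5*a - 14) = (a - 7)/(a + 7)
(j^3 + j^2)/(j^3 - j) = j/(j - 1)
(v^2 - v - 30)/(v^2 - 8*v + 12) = (v + 5)/(v - 2)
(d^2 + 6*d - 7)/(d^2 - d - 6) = (-d^2 - 6*d + 7)/(-d^2 + d + 6)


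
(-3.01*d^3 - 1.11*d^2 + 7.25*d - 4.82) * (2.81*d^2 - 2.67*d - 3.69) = -8.4581*d^5 + 4.9176*d^4 + 34.4431*d^3 - 28.8058*d^2 - 13.8831*d + 17.7858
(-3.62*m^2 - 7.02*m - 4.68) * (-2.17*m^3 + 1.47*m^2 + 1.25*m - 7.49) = 7.8554*m^5 + 9.912*m^4 - 4.6888*m^3 + 11.4592*m^2 + 46.7298*m + 35.0532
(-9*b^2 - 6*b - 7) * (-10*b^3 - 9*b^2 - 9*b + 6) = 90*b^5 + 141*b^4 + 205*b^3 + 63*b^2 + 27*b - 42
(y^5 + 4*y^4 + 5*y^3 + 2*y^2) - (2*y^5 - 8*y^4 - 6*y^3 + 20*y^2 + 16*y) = -y^5 + 12*y^4 + 11*y^3 - 18*y^2 - 16*y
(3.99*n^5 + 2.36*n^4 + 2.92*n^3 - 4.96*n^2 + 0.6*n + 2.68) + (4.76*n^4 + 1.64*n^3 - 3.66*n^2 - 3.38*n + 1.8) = 3.99*n^5 + 7.12*n^4 + 4.56*n^3 - 8.62*n^2 - 2.78*n + 4.48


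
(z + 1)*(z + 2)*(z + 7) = z^3 + 10*z^2 + 23*z + 14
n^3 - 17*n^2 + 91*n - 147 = (n - 7)^2*(n - 3)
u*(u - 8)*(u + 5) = u^3 - 3*u^2 - 40*u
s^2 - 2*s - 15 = (s - 5)*(s + 3)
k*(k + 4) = k^2 + 4*k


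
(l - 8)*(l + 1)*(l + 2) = l^3 - 5*l^2 - 22*l - 16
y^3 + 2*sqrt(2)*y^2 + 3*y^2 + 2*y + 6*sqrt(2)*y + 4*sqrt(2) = (y + 1)*(y + 2)*(y + 2*sqrt(2))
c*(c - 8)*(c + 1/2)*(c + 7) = c^4 - c^3/2 - 113*c^2/2 - 28*c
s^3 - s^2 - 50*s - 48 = (s - 8)*(s + 1)*(s + 6)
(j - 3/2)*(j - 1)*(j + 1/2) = j^3 - 2*j^2 + j/4 + 3/4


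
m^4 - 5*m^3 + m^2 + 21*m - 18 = (m - 3)^2*(m - 1)*(m + 2)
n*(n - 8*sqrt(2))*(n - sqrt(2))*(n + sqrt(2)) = n^4 - 8*sqrt(2)*n^3 - 2*n^2 + 16*sqrt(2)*n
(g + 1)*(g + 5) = g^2 + 6*g + 5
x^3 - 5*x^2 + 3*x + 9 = (x - 3)^2*(x + 1)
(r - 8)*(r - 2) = r^2 - 10*r + 16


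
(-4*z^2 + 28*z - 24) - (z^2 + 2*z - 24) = -5*z^2 + 26*z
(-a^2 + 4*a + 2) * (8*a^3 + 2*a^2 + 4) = -8*a^5 + 30*a^4 + 24*a^3 + 16*a + 8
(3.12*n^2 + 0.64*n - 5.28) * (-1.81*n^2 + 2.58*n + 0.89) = -5.6472*n^4 + 6.8912*n^3 + 13.9848*n^2 - 13.0528*n - 4.6992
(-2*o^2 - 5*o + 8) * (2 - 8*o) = 16*o^3 + 36*o^2 - 74*o + 16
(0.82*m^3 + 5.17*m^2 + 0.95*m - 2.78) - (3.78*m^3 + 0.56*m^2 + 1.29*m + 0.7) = -2.96*m^3 + 4.61*m^2 - 0.34*m - 3.48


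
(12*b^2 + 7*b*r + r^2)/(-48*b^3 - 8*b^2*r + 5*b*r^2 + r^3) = (3*b + r)/(-12*b^2 + b*r + r^2)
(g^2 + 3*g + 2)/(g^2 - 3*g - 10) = (g + 1)/(g - 5)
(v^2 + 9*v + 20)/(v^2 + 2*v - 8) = (v + 5)/(v - 2)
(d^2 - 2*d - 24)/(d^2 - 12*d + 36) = (d + 4)/(d - 6)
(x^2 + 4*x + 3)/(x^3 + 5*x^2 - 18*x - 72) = (x + 1)/(x^2 + 2*x - 24)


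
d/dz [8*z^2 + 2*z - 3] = 16*z + 2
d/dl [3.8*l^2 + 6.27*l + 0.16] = 7.6*l + 6.27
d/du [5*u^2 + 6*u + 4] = 10*u + 6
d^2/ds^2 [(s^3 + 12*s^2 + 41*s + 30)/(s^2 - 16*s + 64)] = 2*(425*s + 1514)/(s^4 - 32*s^3 + 384*s^2 - 2048*s + 4096)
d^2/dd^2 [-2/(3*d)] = -4/(3*d^3)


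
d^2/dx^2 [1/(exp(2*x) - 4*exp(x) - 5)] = 4*((1 - exp(x))*(-exp(2*x) + 4*exp(x) + 5) - 2*(exp(x) - 2)^2*exp(x))*exp(x)/(-exp(2*x) + 4*exp(x) + 5)^3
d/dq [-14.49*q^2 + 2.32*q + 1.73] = 2.32 - 28.98*q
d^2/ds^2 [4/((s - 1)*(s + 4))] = 8*((s - 1)^2 + (s - 1)*(s + 4) + (s + 4)^2)/((s - 1)^3*(s + 4)^3)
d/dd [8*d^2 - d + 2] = 16*d - 1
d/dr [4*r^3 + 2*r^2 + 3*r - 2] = 12*r^2 + 4*r + 3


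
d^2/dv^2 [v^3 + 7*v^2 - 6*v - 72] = 6*v + 14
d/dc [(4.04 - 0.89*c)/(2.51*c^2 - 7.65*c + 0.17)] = (2.2339*c^2 - 20.2808*c + 30.7547)/(6.3001*c^4 - 38.403*c^3 + 59.3759*c^2 - 2.601*c + 0.0289)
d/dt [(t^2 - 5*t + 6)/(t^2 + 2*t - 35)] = (7*t^2 - 82*t + 163)/(t^4 + 4*t^3 - 66*t^2 - 140*t + 1225)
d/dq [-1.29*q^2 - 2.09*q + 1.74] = -2.58*q - 2.09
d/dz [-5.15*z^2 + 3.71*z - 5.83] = 3.71 - 10.3*z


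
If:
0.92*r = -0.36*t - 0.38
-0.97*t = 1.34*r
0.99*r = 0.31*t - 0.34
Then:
No Solution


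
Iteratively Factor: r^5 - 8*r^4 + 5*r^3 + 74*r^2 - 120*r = (r + 3)*(r^4 - 11*r^3 + 38*r^2 - 40*r) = (r - 4)*(r + 3)*(r^3 - 7*r^2 + 10*r) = (r - 4)*(r - 2)*(r + 3)*(r^2 - 5*r) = (r - 5)*(r - 4)*(r - 2)*(r + 3)*(r)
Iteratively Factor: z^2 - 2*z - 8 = (z + 2)*(z - 4)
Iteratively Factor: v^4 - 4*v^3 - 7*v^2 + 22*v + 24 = (v - 4)*(v^3 - 7*v - 6) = (v - 4)*(v + 1)*(v^2 - v - 6) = (v - 4)*(v - 3)*(v + 1)*(v + 2)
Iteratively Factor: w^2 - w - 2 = (w - 2)*(w + 1)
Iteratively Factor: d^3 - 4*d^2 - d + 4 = (d - 4)*(d^2 - 1) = (d - 4)*(d + 1)*(d - 1)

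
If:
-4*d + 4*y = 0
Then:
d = y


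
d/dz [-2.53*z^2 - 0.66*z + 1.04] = -5.06*z - 0.66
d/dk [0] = 0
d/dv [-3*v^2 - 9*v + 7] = -6*v - 9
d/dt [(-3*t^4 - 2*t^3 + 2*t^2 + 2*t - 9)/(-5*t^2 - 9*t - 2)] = (30*t^5 + 91*t^4 + 60*t^3 + 4*t^2 - 98*t - 85)/(25*t^4 + 90*t^3 + 101*t^2 + 36*t + 4)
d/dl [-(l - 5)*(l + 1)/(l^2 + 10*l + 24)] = 2*(-7*l^2 - 29*l + 23)/(l^4 + 20*l^3 + 148*l^2 + 480*l + 576)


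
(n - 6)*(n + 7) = n^2 + n - 42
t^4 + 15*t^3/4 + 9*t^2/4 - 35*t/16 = t*(t - 1/2)*(t + 7/4)*(t + 5/2)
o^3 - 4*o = o*(o - 2)*(o + 2)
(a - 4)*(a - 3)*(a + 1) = a^3 - 6*a^2 + 5*a + 12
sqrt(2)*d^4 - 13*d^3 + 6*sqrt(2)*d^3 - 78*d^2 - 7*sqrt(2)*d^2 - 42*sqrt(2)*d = d*(d + 6)*(d - 7*sqrt(2))*(sqrt(2)*d + 1)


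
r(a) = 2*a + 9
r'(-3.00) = 2.00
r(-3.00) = 3.00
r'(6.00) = 2.00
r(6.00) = 21.00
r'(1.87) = 2.00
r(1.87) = 12.74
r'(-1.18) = 2.00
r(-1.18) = 6.64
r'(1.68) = 2.00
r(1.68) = 12.36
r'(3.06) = 2.00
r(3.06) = 15.12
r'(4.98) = 2.00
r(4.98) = 18.96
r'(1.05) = 2.00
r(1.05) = 11.10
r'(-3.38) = 2.00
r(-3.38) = 2.24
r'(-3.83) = 2.00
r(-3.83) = 1.34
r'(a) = 2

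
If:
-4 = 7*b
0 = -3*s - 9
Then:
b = -4/7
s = -3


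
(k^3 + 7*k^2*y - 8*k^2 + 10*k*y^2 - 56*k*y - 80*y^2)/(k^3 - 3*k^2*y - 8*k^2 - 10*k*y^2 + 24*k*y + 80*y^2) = (-k - 5*y)/(-k + 5*y)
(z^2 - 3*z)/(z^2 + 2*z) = (z - 3)/(z + 2)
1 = 1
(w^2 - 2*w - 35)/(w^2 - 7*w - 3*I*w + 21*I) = (w + 5)/(w - 3*I)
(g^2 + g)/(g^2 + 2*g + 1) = g/(g + 1)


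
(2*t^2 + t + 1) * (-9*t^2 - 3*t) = -18*t^4 - 15*t^3 - 12*t^2 - 3*t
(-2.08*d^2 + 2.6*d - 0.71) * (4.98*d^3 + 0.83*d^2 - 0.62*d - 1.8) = -10.3584*d^5 + 11.2216*d^4 - 0.0882000000000001*d^3 + 1.5427*d^2 - 4.2398*d + 1.278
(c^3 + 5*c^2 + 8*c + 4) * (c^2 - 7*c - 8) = c^5 - 2*c^4 - 35*c^3 - 92*c^2 - 92*c - 32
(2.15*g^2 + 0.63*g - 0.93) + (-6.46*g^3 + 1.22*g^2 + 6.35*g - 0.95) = -6.46*g^3 + 3.37*g^2 + 6.98*g - 1.88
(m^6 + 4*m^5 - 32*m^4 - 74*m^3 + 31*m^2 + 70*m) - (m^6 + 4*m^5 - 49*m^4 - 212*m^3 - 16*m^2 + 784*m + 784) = 17*m^4 + 138*m^3 + 47*m^2 - 714*m - 784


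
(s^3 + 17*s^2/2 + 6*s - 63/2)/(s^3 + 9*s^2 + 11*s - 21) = (s - 3/2)/(s - 1)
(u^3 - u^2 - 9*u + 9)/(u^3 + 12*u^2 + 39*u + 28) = (u^3 - u^2 - 9*u + 9)/(u^3 + 12*u^2 + 39*u + 28)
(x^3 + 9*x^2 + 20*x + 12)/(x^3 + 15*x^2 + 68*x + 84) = (x + 1)/(x + 7)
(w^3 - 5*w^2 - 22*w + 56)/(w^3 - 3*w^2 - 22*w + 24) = (w^2 - 9*w + 14)/(w^2 - 7*w + 6)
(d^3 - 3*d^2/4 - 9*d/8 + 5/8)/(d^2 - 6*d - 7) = (8*d^2 - 14*d + 5)/(8*(d - 7))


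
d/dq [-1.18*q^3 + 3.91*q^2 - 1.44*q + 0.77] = -3.54*q^2 + 7.82*q - 1.44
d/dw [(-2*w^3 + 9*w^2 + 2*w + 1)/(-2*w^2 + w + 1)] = (4*w^4 - 4*w^3 + 7*w^2 + 22*w + 1)/(4*w^4 - 4*w^3 - 3*w^2 + 2*w + 1)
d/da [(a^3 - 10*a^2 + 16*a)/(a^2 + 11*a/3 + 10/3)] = 3*(3*a^4 + 22*a^3 - 128*a^2 - 200*a + 160)/(9*a^4 + 66*a^3 + 181*a^2 + 220*a + 100)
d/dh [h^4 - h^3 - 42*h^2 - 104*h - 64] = 4*h^3 - 3*h^2 - 84*h - 104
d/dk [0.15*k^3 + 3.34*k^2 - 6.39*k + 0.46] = 0.45*k^2 + 6.68*k - 6.39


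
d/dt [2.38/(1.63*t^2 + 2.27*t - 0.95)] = (-7.7588*t - 5.4026)/(1.63*t^2 + 2.27*t - 0.95)^2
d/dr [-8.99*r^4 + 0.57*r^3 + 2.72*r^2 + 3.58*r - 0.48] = -35.96*r^3 + 1.71*r^2 + 5.44*r + 3.58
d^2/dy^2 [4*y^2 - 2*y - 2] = 8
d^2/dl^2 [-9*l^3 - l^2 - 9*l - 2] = -54*l - 2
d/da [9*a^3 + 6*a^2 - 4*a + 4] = 27*a^2 + 12*a - 4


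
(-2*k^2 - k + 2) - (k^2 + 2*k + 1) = -3*k^2 - 3*k + 1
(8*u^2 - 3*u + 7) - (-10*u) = 8*u^2 + 7*u + 7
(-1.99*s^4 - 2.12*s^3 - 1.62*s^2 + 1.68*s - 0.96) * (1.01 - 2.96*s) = 5.8904*s^5 + 4.2653*s^4 + 2.654*s^3 - 6.609*s^2 + 4.5384*s - 0.9696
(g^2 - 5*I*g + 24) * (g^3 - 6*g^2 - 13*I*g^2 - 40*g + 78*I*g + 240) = g^5 - 6*g^4 - 18*I*g^4 - 81*g^3 + 108*I*g^3 + 486*g^2 - 112*I*g^2 - 960*g + 672*I*g + 5760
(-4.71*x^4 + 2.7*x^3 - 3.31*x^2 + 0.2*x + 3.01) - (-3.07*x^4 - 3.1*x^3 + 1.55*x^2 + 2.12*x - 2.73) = -1.64*x^4 + 5.8*x^3 - 4.86*x^2 - 1.92*x + 5.74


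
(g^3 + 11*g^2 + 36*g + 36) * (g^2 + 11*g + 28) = g^5 + 22*g^4 + 185*g^3 + 740*g^2 + 1404*g + 1008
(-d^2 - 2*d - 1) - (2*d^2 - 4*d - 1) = -3*d^2 + 2*d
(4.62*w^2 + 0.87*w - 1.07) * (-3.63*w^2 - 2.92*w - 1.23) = -16.7706*w^4 - 16.6485*w^3 - 4.3389*w^2 + 2.0543*w + 1.3161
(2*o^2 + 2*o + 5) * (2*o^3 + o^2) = 4*o^5 + 6*o^4 + 12*o^3 + 5*o^2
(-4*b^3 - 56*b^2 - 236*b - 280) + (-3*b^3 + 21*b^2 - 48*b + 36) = -7*b^3 - 35*b^2 - 284*b - 244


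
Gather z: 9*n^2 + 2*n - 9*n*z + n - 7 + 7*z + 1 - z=9*n^2 + 3*n + z*(6 - 9*n) - 6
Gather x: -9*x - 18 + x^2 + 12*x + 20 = x^2 + 3*x + 2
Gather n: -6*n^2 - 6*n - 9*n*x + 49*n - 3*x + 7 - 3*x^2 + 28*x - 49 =-6*n^2 + n*(43 - 9*x) - 3*x^2 + 25*x - 42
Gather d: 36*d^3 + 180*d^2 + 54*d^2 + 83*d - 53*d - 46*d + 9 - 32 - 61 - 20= 36*d^3 + 234*d^2 - 16*d - 104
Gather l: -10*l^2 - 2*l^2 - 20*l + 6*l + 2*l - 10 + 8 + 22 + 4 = -12*l^2 - 12*l + 24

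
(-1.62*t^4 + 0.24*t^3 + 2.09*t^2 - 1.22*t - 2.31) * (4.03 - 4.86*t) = 7.8732*t^5 - 7.695*t^4 - 9.1902*t^3 + 14.3519*t^2 + 6.31*t - 9.3093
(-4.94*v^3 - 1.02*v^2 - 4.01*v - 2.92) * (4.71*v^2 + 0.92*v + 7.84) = -23.2674*v^5 - 9.349*v^4 - 58.5551*v^3 - 25.4392*v^2 - 34.1248*v - 22.8928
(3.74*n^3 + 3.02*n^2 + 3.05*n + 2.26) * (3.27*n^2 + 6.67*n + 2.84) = 12.2298*n^5 + 34.8212*n^4 + 40.7385*n^3 + 36.3105*n^2 + 23.7362*n + 6.4184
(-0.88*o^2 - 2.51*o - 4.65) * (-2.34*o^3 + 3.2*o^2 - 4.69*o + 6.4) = 2.0592*o^5 + 3.0574*o^4 + 6.9762*o^3 - 8.7401*o^2 + 5.7445*o - 29.76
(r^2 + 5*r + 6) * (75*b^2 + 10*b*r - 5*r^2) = 75*b^2*r^2 + 375*b^2*r + 450*b^2 + 10*b*r^3 + 50*b*r^2 + 60*b*r - 5*r^4 - 25*r^3 - 30*r^2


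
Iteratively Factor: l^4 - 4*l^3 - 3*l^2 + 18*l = (l - 3)*(l^3 - l^2 - 6*l) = l*(l - 3)*(l^2 - l - 6) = l*(l - 3)*(l + 2)*(l - 3)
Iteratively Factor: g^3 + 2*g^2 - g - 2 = (g + 2)*(g^2 - 1) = (g - 1)*(g + 2)*(g + 1)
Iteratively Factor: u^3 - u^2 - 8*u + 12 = (u + 3)*(u^2 - 4*u + 4) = (u - 2)*(u + 3)*(u - 2)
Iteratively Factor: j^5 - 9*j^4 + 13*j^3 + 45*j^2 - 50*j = (j - 5)*(j^4 - 4*j^3 - 7*j^2 + 10*j) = (j - 5)*(j - 1)*(j^3 - 3*j^2 - 10*j) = (j - 5)^2*(j - 1)*(j^2 + 2*j) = j*(j - 5)^2*(j - 1)*(j + 2)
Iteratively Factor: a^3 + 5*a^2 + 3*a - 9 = (a + 3)*(a^2 + 2*a - 3) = (a + 3)^2*(a - 1)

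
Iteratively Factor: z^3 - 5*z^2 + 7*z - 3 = (z - 1)*(z^2 - 4*z + 3) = (z - 1)^2*(z - 3)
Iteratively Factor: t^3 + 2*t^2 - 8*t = (t + 4)*(t^2 - 2*t) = (t - 2)*(t + 4)*(t)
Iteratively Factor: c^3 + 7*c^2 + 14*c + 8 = (c + 1)*(c^2 + 6*c + 8) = (c + 1)*(c + 2)*(c + 4)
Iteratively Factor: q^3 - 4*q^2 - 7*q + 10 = (q + 2)*(q^2 - 6*q + 5) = (q - 5)*(q + 2)*(q - 1)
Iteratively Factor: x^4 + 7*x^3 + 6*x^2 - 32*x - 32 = (x - 2)*(x^3 + 9*x^2 + 24*x + 16) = (x - 2)*(x + 4)*(x^2 + 5*x + 4) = (x - 2)*(x + 1)*(x + 4)*(x + 4)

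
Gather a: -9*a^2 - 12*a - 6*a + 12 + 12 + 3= -9*a^2 - 18*a + 27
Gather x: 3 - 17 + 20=6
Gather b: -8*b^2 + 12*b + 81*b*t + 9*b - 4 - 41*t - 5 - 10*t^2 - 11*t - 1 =-8*b^2 + b*(81*t + 21) - 10*t^2 - 52*t - 10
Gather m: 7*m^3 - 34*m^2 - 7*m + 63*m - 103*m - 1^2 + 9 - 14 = 7*m^3 - 34*m^2 - 47*m - 6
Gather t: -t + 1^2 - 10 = -t - 9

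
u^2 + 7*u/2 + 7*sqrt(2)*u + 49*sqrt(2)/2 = (u + 7/2)*(u + 7*sqrt(2))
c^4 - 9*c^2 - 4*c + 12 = (c - 3)*(c - 1)*(c + 2)^2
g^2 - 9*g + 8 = (g - 8)*(g - 1)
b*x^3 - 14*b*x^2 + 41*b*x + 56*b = (x - 8)*(x - 7)*(b*x + b)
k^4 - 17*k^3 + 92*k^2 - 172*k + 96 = (k - 8)*(k - 6)*(k - 2)*(k - 1)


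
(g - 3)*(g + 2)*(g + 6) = g^3 + 5*g^2 - 12*g - 36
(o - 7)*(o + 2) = o^2 - 5*o - 14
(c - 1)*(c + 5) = c^2 + 4*c - 5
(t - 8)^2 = t^2 - 16*t + 64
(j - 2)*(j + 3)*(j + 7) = j^3 + 8*j^2 + j - 42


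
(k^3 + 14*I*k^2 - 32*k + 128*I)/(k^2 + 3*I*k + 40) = (k^2 + 6*I*k + 16)/(k - 5*I)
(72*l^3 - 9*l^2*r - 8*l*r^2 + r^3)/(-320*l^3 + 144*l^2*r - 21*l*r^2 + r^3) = (-9*l^2 + r^2)/(40*l^2 - 13*l*r + r^2)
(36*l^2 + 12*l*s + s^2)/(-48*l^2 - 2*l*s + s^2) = (6*l + s)/(-8*l + s)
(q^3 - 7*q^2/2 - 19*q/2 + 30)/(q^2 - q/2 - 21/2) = (2*q^2 - 13*q + 20)/(2*q - 7)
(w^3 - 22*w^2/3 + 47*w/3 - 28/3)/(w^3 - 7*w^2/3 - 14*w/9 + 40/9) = 3*(3*w^3 - 22*w^2 + 47*w - 28)/(9*w^3 - 21*w^2 - 14*w + 40)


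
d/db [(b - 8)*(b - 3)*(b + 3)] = 3*b^2 - 16*b - 9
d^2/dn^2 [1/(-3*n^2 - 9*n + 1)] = 6*(3*n^2 + 9*n - 3*(2*n + 3)^2 - 1)/(3*n^2 + 9*n - 1)^3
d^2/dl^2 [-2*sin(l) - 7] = 2*sin(l)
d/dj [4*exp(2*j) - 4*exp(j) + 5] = (8*exp(j) - 4)*exp(j)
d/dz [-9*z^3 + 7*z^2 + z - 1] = -27*z^2 + 14*z + 1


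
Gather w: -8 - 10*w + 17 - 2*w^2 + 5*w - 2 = -2*w^2 - 5*w + 7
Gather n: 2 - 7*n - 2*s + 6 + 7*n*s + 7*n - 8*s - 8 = 7*n*s - 10*s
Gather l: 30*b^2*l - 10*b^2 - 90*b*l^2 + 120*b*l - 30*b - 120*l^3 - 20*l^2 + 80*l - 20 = -10*b^2 - 30*b - 120*l^3 + l^2*(-90*b - 20) + l*(30*b^2 + 120*b + 80) - 20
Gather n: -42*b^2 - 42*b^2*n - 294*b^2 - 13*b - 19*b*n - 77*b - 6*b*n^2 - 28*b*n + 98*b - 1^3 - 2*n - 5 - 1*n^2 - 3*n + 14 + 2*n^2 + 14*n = -336*b^2 + 8*b + n^2*(1 - 6*b) + n*(-42*b^2 - 47*b + 9) + 8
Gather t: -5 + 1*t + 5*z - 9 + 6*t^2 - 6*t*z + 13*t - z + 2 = 6*t^2 + t*(14 - 6*z) + 4*z - 12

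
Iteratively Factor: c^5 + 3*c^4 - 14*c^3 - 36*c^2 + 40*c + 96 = (c + 2)*(c^4 + c^3 - 16*c^2 - 4*c + 48) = (c + 2)*(c + 4)*(c^3 - 3*c^2 - 4*c + 12) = (c - 2)*(c + 2)*(c + 4)*(c^2 - c - 6) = (c - 3)*(c - 2)*(c + 2)*(c + 4)*(c + 2)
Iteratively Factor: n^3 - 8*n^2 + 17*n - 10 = (n - 5)*(n^2 - 3*n + 2) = (n - 5)*(n - 1)*(n - 2)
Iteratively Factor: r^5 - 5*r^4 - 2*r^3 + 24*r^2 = (r)*(r^4 - 5*r^3 - 2*r^2 + 24*r) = r*(r - 4)*(r^3 - r^2 - 6*r) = r*(r - 4)*(r - 3)*(r^2 + 2*r) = r*(r - 4)*(r - 3)*(r + 2)*(r)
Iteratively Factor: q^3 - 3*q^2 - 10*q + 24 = (q + 3)*(q^2 - 6*q + 8) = (q - 4)*(q + 3)*(q - 2)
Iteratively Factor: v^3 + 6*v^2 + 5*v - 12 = (v + 3)*(v^2 + 3*v - 4) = (v - 1)*(v + 3)*(v + 4)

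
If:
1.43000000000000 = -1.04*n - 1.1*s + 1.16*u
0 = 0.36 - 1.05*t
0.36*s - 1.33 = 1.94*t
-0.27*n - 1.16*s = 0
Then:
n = -23.81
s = 5.54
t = 0.34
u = -14.86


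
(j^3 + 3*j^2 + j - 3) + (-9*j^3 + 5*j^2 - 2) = -8*j^3 + 8*j^2 + j - 5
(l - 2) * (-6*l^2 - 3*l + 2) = -6*l^3 + 9*l^2 + 8*l - 4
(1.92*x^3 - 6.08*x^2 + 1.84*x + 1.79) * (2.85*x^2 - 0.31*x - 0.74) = 5.472*x^5 - 17.9232*x^4 + 5.708*x^3 + 9.0303*x^2 - 1.9165*x - 1.3246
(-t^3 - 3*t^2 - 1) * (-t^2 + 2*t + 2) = t^5 + t^4 - 8*t^3 - 5*t^2 - 2*t - 2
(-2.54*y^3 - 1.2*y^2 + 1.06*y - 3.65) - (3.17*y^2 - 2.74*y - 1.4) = -2.54*y^3 - 4.37*y^2 + 3.8*y - 2.25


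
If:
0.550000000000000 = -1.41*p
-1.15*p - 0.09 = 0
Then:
No Solution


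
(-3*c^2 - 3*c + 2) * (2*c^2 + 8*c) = -6*c^4 - 30*c^3 - 20*c^2 + 16*c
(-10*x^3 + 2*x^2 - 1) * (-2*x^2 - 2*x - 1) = 20*x^5 + 16*x^4 + 6*x^3 + 2*x + 1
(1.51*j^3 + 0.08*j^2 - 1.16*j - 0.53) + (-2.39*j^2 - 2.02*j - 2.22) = 1.51*j^3 - 2.31*j^2 - 3.18*j - 2.75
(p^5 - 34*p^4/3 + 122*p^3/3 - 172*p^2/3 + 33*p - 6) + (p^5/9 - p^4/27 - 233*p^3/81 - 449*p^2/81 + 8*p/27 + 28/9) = 10*p^5/9 - 307*p^4/27 + 3061*p^3/81 - 5093*p^2/81 + 899*p/27 - 26/9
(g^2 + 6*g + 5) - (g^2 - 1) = 6*g + 6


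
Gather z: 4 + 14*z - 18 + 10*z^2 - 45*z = 10*z^2 - 31*z - 14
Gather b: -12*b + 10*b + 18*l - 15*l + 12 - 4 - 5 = -2*b + 3*l + 3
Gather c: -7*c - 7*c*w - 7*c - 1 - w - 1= c*(-7*w - 14) - w - 2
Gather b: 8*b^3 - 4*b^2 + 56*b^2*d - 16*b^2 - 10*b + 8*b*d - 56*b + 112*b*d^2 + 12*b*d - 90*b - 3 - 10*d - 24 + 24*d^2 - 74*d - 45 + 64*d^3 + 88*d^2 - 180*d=8*b^3 + b^2*(56*d - 20) + b*(112*d^2 + 20*d - 156) + 64*d^3 + 112*d^2 - 264*d - 72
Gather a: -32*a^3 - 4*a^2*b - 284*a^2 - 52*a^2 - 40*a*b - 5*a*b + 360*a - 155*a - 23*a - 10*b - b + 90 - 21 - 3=-32*a^3 + a^2*(-4*b - 336) + a*(182 - 45*b) - 11*b + 66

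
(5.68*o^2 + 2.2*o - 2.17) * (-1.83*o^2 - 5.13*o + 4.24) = -10.3944*o^4 - 33.1644*o^3 + 16.7683*o^2 + 20.4601*o - 9.2008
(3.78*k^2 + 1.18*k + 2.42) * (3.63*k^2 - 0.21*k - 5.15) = 13.7214*k^4 + 3.4896*k^3 - 10.9302*k^2 - 6.5852*k - 12.463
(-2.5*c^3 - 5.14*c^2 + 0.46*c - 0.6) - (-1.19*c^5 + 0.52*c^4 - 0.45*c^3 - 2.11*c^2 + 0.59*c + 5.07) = 1.19*c^5 - 0.52*c^4 - 2.05*c^3 - 3.03*c^2 - 0.13*c - 5.67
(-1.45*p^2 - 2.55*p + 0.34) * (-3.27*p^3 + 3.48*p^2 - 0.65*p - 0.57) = 4.7415*p^5 + 3.2925*p^4 - 9.0433*p^3 + 3.6672*p^2 + 1.2325*p - 0.1938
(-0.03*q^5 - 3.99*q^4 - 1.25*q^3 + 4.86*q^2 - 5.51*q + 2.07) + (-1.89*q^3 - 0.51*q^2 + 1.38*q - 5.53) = -0.03*q^5 - 3.99*q^4 - 3.14*q^3 + 4.35*q^2 - 4.13*q - 3.46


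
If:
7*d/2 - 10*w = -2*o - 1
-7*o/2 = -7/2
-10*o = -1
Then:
No Solution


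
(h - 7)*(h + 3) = h^2 - 4*h - 21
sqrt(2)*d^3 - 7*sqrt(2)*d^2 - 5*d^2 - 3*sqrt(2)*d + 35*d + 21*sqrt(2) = (d - 7)*(d - 3*sqrt(2))*(sqrt(2)*d + 1)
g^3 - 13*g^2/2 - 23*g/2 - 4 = (g - 8)*(g + 1/2)*(g + 1)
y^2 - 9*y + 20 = (y - 5)*(y - 4)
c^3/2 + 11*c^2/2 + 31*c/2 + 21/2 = (c/2 + 1/2)*(c + 3)*(c + 7)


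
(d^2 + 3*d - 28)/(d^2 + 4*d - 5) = (d^2 + 3*d - 28)/(d^2 + 4*d - 5)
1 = 1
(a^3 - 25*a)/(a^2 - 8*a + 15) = a*(a + 5)/(a - 3)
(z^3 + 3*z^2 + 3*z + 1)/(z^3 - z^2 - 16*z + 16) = (z^3 + 3*z^2 + 3*z + 1)/(z^3 - z^2 - 16*z + 16)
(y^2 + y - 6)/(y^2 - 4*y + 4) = (y + 3)/(y - 2)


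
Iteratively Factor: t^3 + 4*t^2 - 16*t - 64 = (t - 4)*(t^2 + 8*t + 16) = (t - 4)*(t + 4)*(t + 4)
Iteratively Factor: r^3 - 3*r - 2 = (r + 1)*(r^2 - r - 2) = (r - 2)*(r + 1)*(r + 1)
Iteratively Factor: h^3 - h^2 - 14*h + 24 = (h - 2)*(h^2 + h - 12) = (h - 2)*(h + 4)*(h - 3)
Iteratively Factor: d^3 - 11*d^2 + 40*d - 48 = (d - 4)*(d^2 - 7*d + 12) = (d - 4)*(d - 3)*(d - 4)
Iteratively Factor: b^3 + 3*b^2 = (b + 3)*(b^2) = b*(b + 3)*(b)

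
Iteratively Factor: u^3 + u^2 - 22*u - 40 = (u + 4)*(u^2 - 3*u - 10) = (u - 5)*(u + 4)*(u + 2)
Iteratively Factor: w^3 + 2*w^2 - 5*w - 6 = (w - 2)*(w^2 + 4*w + 3) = (w - 2)*(w + 1)*(w + 3)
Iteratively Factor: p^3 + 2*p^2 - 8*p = (p)*(p^2 + 2*p - 8) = p*(p - 2)*(p + 4)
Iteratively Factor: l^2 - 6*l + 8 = (l - 4)*(l - 2)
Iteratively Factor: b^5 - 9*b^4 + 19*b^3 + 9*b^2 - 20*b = (b - 4)*(b^4 - 5*b^3 - b^2 + 5*b) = (b - 5)*(b - 4)*(b^3 - b) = (b - 5)*(b - 4)*(b - 1)*(b^2 + b) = b*(b - 5)*(b - 4)*(b - 1)*(b + 1)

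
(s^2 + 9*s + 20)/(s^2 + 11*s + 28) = (s + 5)/(s + 7)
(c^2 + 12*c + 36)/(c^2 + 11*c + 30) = (c + 6)/(c + 5)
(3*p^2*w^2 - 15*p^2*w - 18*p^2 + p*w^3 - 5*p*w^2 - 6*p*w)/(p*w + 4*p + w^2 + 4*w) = p*(3*p*w^2 - 15*p*w - 18*p + w^3 - 5*w^2 - 6*w)/(p*w + 4*p + w^2 + 4*w)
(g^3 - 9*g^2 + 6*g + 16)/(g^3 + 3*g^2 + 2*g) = (g^2 - 10*g + 16)/(g*(g + 2))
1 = 1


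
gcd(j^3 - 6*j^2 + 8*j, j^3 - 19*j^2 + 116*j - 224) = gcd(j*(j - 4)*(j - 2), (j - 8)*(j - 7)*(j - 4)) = j - 4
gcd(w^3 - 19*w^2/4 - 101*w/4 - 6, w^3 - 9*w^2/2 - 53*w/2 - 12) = w^2 - 5*w - 24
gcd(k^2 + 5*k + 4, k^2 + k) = k + 1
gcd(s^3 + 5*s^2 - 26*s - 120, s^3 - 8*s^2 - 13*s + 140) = s^2 - s - 20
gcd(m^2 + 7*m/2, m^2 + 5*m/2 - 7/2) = m + 7/2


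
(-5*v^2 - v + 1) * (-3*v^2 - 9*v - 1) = 15*v^4 + 48*v^3 + 11*v^2 - 8*v - 1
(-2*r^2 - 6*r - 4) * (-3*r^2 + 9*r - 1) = 6*r^4 - 40*r^2 - 30*r + 4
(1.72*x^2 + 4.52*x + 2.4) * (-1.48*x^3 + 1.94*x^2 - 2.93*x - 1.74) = -2.5456*x^5 - 3.3528*x^4 + 0.177199999999999*x^3 - 11.5804*x^2 - 14.8968*x - 4.176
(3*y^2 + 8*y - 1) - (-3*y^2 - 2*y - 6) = 6*y^2 + 10*y + 5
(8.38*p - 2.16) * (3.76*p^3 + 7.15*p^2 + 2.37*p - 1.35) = 31.5088*p^4 + 51.7954*p^3 + 4.4166*p^2 - 16.4322*p + 2.916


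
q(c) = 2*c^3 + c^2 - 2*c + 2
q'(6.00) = 226.00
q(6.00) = 458.00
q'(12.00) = 886.00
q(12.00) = 3578.00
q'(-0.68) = -0.59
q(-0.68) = 3.19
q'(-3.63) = 69.80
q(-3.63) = -73.23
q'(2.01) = 26.26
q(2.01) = 18.26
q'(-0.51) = -1.46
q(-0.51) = 3.01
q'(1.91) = 23.71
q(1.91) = 15.76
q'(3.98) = 101.00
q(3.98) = 135.97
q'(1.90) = 23.46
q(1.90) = 15.53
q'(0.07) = -1.83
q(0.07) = 1.87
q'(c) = 6*c^2 + 2*c - 2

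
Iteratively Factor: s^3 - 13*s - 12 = (s + 1)*(s^2 - s - 12) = (s - 4)*(s + 1)*(s + 3)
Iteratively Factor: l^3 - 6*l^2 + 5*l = (l - 5)*(l^2 - l) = (l - 5)*(l - 1)*(l)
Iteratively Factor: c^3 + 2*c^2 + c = (c + 1)*(c^2 + c) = c*(c + 1)*(c + 1)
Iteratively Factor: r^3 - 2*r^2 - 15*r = (r)*(r^2 - 2*r - 15) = r*(r + 3)*(r - 5)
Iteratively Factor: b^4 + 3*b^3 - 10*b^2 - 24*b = (b + 4)*(b^3 - b^2 - 6*b) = (b + 2)*(b + 4)*(b^2 - 3*b) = (b - 3)*(b + 2)*(b + 4)*(b)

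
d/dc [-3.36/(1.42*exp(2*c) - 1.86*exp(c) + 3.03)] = (9.5424*exp(c) - 6.2496)*exp(c)/(1.42*exp(2*c) - 1.86*exp(c) + 3.03)^2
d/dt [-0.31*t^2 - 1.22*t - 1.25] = -0.62*t - 1.22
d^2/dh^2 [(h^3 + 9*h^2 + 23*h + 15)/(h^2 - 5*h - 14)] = 2*(107*h^3 + 633*h^2 + 1329*h + 739)/(h^6 - 15*h^5 + 33*h^4 + 295*h^3 - 462*h^2 - 2940*h - 2744)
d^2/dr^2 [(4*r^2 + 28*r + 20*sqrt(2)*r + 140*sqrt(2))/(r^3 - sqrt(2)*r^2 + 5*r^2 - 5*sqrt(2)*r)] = 8*(r^6 + 21*r^5 + 15*sqrt(2)*r^5 + 75*r^4 + 279*sqrt(2)*r^4 - 431*r^3 + 1525*sqrt(2)*r^3 - 3150*r^2 + 2835*sqrt(2)*r^2 - 5250*r + 1050*sqrt(2)*r + 1750*sqrt(2))/(r^3*(r^6 - 3*sqrt(2)*r^5 + 15*r^5 - 45*sqrt(2)*r^4 + 81*r^4 - 227*sqrt(2)*r^3 + 215*r^3 - 405*sqrt(2)*r^2 + 450*r^2 - 150*sqrt(2)*r + 750*r - 250*sqrt(2)))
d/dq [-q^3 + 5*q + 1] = 5 - 3*q^2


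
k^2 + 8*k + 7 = (k + 1)*(k + 7)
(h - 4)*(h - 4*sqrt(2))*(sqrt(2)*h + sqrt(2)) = sqrt(2)*h^3 - 8*h^2 - 3*sqrt(2)*h^2 - 4*sqrt(2)*h + 24*h + 32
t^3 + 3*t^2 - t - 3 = (t - 1)*(t + 1)*(t + 3)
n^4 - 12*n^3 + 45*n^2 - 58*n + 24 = (n - 6)*(n - 4)*(n - 1)^2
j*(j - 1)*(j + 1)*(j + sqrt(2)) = j^4 + sqrt(2)*j^3 - j^2 - sqrt(2)*j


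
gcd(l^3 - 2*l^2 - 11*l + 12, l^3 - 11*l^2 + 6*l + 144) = l + 3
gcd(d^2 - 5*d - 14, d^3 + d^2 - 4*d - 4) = d + 2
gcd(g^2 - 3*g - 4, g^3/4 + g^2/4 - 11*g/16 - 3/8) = 1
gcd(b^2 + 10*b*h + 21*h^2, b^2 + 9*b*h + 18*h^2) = b + 3*h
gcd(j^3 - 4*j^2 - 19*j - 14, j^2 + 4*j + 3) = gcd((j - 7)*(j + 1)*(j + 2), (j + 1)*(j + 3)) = j + 1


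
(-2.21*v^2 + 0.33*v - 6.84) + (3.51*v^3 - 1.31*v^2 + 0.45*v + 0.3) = 3.51*v^3 - 3.52*v^2 + 0.78*v - 6.54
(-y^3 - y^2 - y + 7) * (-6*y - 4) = 6*y^4 + 10*y^3 + 10*y^2 - 38*y - 28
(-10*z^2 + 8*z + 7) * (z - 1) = -10*z^3 + 18*z^2 - z - 7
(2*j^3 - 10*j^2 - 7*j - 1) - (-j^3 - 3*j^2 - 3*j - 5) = 3*j^3 - 7*j^2 - 4*j + 4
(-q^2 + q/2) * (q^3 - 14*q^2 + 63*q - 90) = -q^5 + 29*q^4/2 - 70*q^3 + 243*q^2/2 - 45*q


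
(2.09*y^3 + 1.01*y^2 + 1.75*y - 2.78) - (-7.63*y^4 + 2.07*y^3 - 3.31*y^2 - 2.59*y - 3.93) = 7.63*y^4 + 0.02*y^3 + 4.32*y^2 + 4.34*y + 1.15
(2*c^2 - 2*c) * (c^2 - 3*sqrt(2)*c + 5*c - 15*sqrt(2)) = 2*c^4 - 6*sqrt(2)*c^3 + 8*c^3 - 24*sqrt(2)*c^2 - 10*c^2 + 30*sqrt(2)*c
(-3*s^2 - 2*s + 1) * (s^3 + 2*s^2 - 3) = -3*s^5 - 8*s^4 - 3*s^3 + 11*s^2 + 6*s - 3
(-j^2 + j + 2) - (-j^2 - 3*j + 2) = 4*j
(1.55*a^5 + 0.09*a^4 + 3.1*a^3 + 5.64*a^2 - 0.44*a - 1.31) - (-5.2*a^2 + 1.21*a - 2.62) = 1.55*a^5 + 0.09*a^4 + 3.1*a^3 + 10.84*a^2 - 1.65*a + 1.31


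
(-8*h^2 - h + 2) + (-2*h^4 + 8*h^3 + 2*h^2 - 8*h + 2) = -2*h^4 + 8*h^3 - 6*h^2 - 9*h + 4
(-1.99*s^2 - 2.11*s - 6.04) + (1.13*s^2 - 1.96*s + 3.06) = -0.86*s^2 - 4.07*s - 2.98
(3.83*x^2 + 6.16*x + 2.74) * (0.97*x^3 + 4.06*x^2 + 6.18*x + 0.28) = 3.7151*x^5 + 21.525*x^4 + 51.3368*x^3 + 50.2656*x^2 + 18.658*x + 0.7672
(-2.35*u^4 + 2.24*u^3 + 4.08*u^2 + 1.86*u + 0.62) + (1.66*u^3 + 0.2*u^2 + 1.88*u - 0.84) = -2.35*u^4 + 3.9*u^3 + 4.28*u^2 + 3.74*u - 0.22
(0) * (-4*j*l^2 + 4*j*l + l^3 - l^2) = 0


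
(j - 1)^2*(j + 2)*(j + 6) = j^4 + 6*j^3 - 3*j^2 - 16*j + 12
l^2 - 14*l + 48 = (l - 8)*(l - 6)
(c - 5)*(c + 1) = c^2 - 4*c - 5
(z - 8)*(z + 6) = z^2 - 2*z - 48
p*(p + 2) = p^2 + 2*p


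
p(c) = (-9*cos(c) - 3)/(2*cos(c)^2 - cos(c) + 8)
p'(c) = (4*sin(c)*cos(c) - sin(c))*(-9*cos(c) - 3)/(2*cos(c)^2 - cos(c) + 8)^2 + 9*sin(c)/(2*cos(c)^2 - cos(c) + 8)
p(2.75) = 0.50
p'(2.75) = 0.24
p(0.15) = -1.33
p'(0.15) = 0.08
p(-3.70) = 0.45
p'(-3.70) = 0.36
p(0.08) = -1.33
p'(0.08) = 0.04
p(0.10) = -1.33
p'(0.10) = 0.06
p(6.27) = -1.33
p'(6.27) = -0.01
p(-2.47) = 0.40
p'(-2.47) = -0.46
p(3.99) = 0.31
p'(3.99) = -0.62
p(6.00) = -1.31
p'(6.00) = -0.17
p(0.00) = -1.33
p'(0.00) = 0.00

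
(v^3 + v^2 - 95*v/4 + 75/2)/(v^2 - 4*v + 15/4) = (2*v^2 + 7*v - 30)/(2*v - 3)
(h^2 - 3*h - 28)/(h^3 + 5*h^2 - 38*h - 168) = (h - 7)/(h^2 + h - 42)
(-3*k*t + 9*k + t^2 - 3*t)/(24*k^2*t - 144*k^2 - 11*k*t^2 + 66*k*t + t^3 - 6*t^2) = (t - 3)/(-8*k*t + 48*k + t^2 - 6*t)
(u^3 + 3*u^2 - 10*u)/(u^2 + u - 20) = u*(u - 2)/(u - 4)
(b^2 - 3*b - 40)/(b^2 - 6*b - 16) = (b + 5)/(b + 2)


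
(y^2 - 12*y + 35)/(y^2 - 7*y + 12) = (y^2 - 12*y + 35)/(y^2 - 7*y + 12)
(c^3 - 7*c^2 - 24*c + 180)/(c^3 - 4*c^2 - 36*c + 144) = (c^2 - c - 30)/(c^2 + 2*c - 24)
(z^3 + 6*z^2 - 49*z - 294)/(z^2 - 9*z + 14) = (z^2 + 13*z + 42)/(z - 2)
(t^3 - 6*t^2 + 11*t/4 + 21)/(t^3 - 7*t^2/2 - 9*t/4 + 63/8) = 2*(t - 4)/(2*t - 3)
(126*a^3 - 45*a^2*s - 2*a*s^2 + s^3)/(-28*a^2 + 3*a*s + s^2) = (18*a^2 - 9*a*s + s^2)/(-4*a + s)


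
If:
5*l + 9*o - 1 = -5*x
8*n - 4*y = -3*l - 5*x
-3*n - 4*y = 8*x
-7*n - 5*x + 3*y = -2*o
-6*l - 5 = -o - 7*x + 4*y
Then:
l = 1324/2649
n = -2824/2649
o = -533/883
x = 2084/2649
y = -2050/2649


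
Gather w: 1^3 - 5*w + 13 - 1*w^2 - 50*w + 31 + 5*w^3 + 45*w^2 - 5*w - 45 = 5*w^3 + 44*w^2 - 60*w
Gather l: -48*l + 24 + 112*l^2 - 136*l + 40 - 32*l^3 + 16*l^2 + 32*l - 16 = -32*l^3 + 128*l^2 - 152*l + 48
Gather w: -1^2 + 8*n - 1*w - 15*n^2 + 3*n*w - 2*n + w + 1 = -15*n^2 + 3*n*w + 6*n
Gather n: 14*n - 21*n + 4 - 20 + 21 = 5 - 7*n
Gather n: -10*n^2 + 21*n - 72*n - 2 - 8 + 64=-10*n^2 - 51*n + 54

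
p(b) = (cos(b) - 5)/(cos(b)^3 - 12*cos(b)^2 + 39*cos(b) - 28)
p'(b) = (cos(b) - 5)*(3*sin(b)*cos(b)^2 - 24*sin(b)*cos(b) + 39*sin(b))/(cos(b)^3 - 12*cos(b)^2 + 39*cos(b) - 28)^2 - sin(b)/(cos(b)^3 - 12*cos(b)^2 + 39*cos(b) - 28)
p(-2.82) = 0.08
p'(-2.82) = 0.02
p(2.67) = 0.08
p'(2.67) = -0.03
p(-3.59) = 0.08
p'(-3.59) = -0.02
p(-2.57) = 0.08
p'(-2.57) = 0.03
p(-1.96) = 0.12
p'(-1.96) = 0.10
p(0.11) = 36.71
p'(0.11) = -667.83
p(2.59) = 0.08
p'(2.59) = -0.03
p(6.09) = 11.89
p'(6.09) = 123.29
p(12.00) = 1.37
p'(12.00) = 4.88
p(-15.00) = 0.09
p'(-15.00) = 0.04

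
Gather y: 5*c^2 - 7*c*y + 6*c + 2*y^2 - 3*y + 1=5*c^2 + 6*c + 2*y^2 + y*(-7*c - 3) + 1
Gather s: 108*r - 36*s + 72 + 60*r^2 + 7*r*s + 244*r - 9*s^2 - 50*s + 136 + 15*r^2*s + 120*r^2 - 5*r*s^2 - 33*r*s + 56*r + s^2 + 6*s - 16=180*r^2 + 408*r + s^2*(-5*r - 8) + s*(15*r^2 - 26*r - 80) + 192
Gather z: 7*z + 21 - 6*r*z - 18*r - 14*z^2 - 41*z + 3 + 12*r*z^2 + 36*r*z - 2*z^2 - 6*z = -18*r + z^2*(12*r - 16) + z*(30*r - 40) + 24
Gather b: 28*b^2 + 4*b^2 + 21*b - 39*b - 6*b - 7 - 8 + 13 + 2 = 32*b^2 - 24*b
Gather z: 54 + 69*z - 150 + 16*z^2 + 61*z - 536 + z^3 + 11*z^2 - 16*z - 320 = z^3 + 27*z^2 + 114*z - 952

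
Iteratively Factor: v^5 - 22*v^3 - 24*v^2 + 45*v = (v - 5)*(v^4 + 5*v^3 + 3*v^2 - 9*v) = (v - 5)*(v - 1)*(v^3 + 6*v^2 + 9*v) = (v - 5)*(v - 1)*(v + 3)*(v^2 + 3*v) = v*(v - 5)*(v - 1)*(v + 3)*(v + 3)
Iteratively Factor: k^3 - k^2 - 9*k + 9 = (k + 3)*(k^2 - 4*k + 3) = (k - 3)*(k + 3)*(k - 1)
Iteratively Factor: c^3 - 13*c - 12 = (c + 3)*(c^2 - 3*c - 4) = (c - 4)*(c + 3)*(c + 1)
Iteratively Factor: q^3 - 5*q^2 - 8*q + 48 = (q + 3)*(q^2 - 8*q + 16) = (q - 4)*(q + 3)*(q - 4)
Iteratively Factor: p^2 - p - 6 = (p + 2)*(p - 3)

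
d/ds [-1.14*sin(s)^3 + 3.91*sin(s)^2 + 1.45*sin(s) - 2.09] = (-3.42*sin(s)^2 + 7.82*sin(s) + 1.45)*cos(s)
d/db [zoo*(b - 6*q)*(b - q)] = zoo*(b + q)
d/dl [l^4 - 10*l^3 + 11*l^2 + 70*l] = 4*l^3 - 30*l^2 + 22*l + 70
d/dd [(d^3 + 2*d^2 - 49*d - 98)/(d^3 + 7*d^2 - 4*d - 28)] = 5/(d^2 - 4*d + 4)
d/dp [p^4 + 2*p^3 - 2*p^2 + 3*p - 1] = 4*p^3 + 6*p^2 - 4*p + 3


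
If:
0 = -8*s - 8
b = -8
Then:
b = -8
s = -1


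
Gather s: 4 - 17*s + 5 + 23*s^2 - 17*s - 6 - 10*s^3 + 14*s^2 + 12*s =-10*s^3 + 37*s^2 - 22*s + 3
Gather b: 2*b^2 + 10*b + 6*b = 2*b^2 + 16*b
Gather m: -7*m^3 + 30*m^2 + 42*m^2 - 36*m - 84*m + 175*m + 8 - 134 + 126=-7*m^3 + 72*m^2 + 55*m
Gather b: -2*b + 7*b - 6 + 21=5*b + 15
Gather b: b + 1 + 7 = b + 8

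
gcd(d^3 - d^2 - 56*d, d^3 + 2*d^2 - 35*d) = d^2 + 7*d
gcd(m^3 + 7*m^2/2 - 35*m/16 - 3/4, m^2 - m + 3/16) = m - 3/4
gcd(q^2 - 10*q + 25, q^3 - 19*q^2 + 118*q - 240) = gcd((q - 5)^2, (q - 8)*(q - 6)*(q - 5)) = q - 5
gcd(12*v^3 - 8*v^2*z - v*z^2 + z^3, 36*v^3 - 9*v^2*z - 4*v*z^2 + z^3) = 3*v + z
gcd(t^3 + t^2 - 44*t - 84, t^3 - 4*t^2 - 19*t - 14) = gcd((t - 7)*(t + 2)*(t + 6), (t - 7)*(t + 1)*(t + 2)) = t^2 - 5*t - 14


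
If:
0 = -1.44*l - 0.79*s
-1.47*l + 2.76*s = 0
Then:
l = 0.00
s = 0.00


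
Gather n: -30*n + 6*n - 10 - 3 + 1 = -24*n - 12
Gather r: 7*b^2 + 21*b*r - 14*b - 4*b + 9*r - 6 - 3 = 7*b^2 - 18*b + r*(21*b + 9) - 9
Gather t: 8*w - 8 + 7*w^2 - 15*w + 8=7*w^2 - 7*w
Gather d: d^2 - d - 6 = d^2 - d - 6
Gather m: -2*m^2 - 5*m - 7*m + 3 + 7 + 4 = -2*m^2 - 12*m + 14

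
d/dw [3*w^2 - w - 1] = 6*w - 1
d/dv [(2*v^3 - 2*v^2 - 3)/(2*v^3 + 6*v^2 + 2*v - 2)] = (8*v^4 + 4*v^3 + v^2 + 22*v + 3)/(2*(v^6 + 6*v^5 + 11*v^4 + 4*v^3 - 5*v^2 - 2*v + 1))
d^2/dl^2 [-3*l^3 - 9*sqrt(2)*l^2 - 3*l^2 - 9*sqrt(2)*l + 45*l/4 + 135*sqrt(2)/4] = -18*l - 18*sqrt(2) - 6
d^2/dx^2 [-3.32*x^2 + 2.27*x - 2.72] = -6.64000000000000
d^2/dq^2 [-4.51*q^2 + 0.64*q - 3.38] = -9.02000000000000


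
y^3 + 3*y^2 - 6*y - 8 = (y - 2)*(y + 1)*(y + 4)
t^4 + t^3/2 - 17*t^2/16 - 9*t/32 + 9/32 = (t - 3/4)*(t - 1/2)*(t + 3/4)*(t + 1)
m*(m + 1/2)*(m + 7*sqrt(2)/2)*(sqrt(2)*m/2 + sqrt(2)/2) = sqrt(2)*m^4/2 + 3*sqrt(2)*m^3/4 + 7*m^3/2 + sqrt(2)*m^2/4 + 21*m^2/4 + 7*m/4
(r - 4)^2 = r^2 - 8*r + 16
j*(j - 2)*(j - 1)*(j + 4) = j^4 + j^3 - 10*j^2 + 8*j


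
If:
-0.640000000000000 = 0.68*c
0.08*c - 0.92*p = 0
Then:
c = -0.94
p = -0.08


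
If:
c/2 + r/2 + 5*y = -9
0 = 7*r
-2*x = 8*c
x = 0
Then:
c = 0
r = 0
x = 0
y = -9/5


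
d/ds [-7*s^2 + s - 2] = 1 - 14*s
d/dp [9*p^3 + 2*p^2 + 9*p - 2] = 27*p^2 + 4*p + 9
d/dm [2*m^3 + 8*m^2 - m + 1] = 6*m^2 + 16*m - 1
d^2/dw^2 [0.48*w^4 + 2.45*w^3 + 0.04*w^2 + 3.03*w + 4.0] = 5.76*w^2 + 14.7*w + 0.08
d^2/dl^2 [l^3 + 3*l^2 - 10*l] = 6*l + 6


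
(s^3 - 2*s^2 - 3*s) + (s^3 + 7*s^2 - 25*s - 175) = 2*s^3 + 5*s^2 - 28*s - 175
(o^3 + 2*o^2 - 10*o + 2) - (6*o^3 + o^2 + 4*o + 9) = -5*o^3 + o^2 - 14*o - 7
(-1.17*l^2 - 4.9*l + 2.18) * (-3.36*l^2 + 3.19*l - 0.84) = 3.9312*l^4 + 12.7317*l^3 - 21.973*l^2 + 11.0702*l - 1.8312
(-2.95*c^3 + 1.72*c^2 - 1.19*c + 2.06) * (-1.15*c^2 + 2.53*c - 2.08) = 3.3925*c^5 - 9.4415*c^4 + 11.8561*c^3 - 8.9573*c^2 + 7.687*c - 4.2848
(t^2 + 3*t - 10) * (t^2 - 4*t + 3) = t^4 - t^3 - 19*t^2 + 49*t - 30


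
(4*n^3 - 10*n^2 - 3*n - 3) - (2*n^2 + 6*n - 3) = 4*n^3 - 12*n^2 - 9*n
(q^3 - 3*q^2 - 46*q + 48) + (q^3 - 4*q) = 2*q^3 - 3*q^2 - 50*q + 48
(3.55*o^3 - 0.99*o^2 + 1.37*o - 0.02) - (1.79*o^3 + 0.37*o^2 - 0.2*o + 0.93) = 1.76*o^3 - 1.36*o^2 + 1.57*o - 0.95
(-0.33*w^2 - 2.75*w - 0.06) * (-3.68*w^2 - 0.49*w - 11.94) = 1.2144*w^4 + 10.2817*w^3 + 5.5085*w^2 + 32.8644*w + 0.7164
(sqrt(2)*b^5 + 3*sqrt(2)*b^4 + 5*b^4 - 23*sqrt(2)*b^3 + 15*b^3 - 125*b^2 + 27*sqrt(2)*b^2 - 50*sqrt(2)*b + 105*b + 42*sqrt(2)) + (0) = sqrt(2)*b^5 + 3*sqrt(2)*b^4 + 5*b^4 - 23*sqrt(2)*b^3 + 15*b^3 - 125*b^2 + 27*sqrt(2)*b^2 - 50*sqrt(2)*b + 105*b + 42*sqrt(2)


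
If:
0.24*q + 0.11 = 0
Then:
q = -0.46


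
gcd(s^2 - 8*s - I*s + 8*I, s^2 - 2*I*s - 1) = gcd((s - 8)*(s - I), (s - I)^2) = s - I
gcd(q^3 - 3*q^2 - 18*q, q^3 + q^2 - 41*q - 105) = q + 3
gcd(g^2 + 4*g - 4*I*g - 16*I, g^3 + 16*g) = g - 4*I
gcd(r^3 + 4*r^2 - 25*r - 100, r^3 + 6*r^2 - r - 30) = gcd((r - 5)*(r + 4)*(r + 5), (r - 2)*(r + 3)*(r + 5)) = r + 5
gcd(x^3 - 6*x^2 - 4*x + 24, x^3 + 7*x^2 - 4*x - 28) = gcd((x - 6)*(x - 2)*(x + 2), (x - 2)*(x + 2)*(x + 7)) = x^2 - 4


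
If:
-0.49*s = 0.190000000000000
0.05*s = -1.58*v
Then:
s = -0.39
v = 0.01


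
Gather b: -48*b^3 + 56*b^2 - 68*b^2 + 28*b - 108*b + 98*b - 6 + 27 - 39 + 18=-48*b^3 - 12*b^2 + 18*b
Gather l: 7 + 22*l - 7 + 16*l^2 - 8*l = 16*l^2 + 14*l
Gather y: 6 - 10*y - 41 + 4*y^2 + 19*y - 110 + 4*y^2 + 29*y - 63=8*y^2 + 38*y - 208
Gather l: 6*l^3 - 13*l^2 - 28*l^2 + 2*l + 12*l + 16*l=6*l^3 - 41*l^2 + 30*l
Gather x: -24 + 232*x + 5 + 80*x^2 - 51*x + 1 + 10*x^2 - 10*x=90*x^2 + 171*x - 18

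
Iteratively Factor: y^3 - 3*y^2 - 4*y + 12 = (y + 2)*(y^2 - 5*y + 6) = (y - 3)*(y + 2)*(y - 2)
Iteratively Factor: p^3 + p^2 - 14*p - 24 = (p + 3)*(p^2 - 2*p - 8) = (p - 4)*(p + 3)*(p + 2)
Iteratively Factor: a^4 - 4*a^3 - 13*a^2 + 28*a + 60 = (a - 5)*(a^3 + a^2 - 8*a - 12) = (a - 5)*(a + 2)*(a^2 - a - 6) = (a - 5)*(a + 2)^2*(a - 3)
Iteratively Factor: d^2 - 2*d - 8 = (d + 2)*(d - 4)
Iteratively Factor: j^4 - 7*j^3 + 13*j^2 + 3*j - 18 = (j - 3)*(j^3 - 4*j^2 + j + 6) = (j - 3)^2*(j^2 - j - 2) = (j - 3)^2*(j - 2)*(j + 1)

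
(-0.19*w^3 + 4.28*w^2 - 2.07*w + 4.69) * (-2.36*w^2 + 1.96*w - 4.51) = 0.4484*w^5 - 10.4732*w^4 + 14.1309*w^3 - 34.4284*w^2 + 18.5281*w - 21.1519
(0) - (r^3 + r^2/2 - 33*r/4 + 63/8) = -r^3 - r^2/2 + 33*r/4 - 63/8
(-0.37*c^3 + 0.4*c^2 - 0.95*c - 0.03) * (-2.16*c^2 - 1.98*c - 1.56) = 0.7992*c^5 - 0.1314*c^4 + 1.8372*c^3 + 1.3218*c^2 + 1.5414*c + 0.0468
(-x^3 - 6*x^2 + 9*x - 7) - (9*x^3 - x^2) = -10*x^3 - 5*x^2 + 9*x - 7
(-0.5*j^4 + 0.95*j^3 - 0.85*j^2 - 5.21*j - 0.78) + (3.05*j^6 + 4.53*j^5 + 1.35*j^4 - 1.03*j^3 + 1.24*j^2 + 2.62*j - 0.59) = 3.05*j^6 + 4.53*j^5 + 0.85*j^4 - 0.0800000000000001*j^3 + 0.39*j^2 - 2.59*j - 1.37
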